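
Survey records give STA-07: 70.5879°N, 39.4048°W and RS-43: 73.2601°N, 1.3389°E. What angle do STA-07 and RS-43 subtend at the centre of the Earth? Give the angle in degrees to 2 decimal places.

Δφ = 2.6722°,  Δλ = 40.7437°
a = sin²(Δφ/2) + cos φ₁ cos φ₂ sin²(Δλ/2) = 0.012144
c = 2·arcsin(√a) = 0.220851 rad = 12.6538°

12.65°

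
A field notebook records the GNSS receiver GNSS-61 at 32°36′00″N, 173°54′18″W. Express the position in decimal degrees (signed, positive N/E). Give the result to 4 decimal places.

lat: 32.6000° N → +32.6000°
lon: 173.9050° W → -173.9050°

+32.6000°, -173.9050°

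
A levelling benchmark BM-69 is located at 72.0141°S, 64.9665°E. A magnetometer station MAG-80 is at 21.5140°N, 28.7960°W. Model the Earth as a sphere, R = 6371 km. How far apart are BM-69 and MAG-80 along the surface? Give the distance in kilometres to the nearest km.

12406 km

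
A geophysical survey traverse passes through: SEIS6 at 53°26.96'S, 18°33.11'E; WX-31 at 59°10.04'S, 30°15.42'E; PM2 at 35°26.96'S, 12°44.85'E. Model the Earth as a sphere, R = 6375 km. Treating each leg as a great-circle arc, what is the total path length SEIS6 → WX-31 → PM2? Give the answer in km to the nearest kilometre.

3891 km

SEIS6: φ = -53.44933°, λ = +18.55183°
WX-31: φ = -59.16733°, λ = +30.25700°
PM2: φ = -35.44933°, λ = +12.74750°
SEIS6→WX-31: c = 0.150629 rad, d = 960.26 km
WX-31→PM2: c = 0.459688 rad, d = 2930.51 km
Total = 960.26 + 2930.51 = 3890.77 km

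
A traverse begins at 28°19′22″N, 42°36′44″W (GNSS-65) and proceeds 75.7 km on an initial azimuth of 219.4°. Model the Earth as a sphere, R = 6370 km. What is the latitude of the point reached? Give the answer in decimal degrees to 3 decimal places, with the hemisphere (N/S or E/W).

GNSS-65: φ = +28.32278°, λ = -42.61222°
δ = d/R = 75.7/6370 = 0.011884 rad
φ₂ = arcsin(sin φ₁ cos δ + cos φ₁ sin δ cos θ)
   = arcsin(0.47444·0.99993 + 0.88029·0.01188·-0.77273) = 27.79576°
λ₂ = λ₁ + atan2(sin θ sin δ cos φ₁, cos δ − sin φ₁ sin φ₂) = -43.10077°

27.796°N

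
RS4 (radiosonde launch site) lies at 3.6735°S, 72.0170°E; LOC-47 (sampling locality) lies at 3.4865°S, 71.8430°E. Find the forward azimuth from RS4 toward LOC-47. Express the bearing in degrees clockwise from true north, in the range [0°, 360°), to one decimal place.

Δλ = -0.1740°
y = sin Δλ · cos φ₂ = -0.003031
x = cos φ₁ sin φ₂ − sin φ₁ cos φ₂ cos Δλ = 0.003263
θ = atan2(y, x) = -42.8873° → 317.1127° (mod 360°)

317.1°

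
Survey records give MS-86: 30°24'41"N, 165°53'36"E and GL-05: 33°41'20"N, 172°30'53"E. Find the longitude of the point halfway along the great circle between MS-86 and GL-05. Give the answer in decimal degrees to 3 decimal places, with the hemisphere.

169.145°E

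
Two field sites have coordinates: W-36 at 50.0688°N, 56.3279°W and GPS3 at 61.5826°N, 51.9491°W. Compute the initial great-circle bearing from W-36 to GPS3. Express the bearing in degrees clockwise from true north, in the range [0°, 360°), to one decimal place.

10.3°

Δλ = 4.3788°
y = sin Δλ · cos φ₂ = 0.036334
x = cos φ₁ sin φ₂ − sin φ₁ cos φ₂ cos Δλ = 0.200669
θ = atan2(y, x) = 10.2631° → 10.2631° (mod 360°)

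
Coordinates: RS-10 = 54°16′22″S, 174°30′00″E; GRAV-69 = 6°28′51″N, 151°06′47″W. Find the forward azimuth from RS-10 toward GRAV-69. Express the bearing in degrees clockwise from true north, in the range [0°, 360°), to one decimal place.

37.5°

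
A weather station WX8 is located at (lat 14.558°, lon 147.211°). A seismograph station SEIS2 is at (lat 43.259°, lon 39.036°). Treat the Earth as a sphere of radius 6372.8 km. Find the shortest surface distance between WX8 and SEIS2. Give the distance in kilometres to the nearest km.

Δφ = 28.7010°,  Δλ = -108.1750°
a = sin²(Δφ/2) + cos φ₁ cos φ₂ sin²(Δλ/2) = 0.523805
c = 2·arcsin(√a) = 1.618425 rad = 92.7289°
d = R·c = 6372.8 × 1.618425 = 10313.9 km

10314 km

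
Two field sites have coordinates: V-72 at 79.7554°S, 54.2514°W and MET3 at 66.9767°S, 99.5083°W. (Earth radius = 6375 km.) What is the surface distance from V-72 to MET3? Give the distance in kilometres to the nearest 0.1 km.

1927.5 km

Δφ = 12.7787°,  Δλ = -45.2569°
a = sin²(Δφ/2) + cos φ₁ cos φ₂ sin²(Δλ/2) = 0.022681
c = 2·arcsin(√a) = 0.302357 rad = 17.3238°
d = R·c = 6375 × 0.302357 = 1927.5 km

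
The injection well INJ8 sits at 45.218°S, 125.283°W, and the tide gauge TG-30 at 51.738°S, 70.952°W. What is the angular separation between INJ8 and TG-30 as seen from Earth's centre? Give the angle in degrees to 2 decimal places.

35.74°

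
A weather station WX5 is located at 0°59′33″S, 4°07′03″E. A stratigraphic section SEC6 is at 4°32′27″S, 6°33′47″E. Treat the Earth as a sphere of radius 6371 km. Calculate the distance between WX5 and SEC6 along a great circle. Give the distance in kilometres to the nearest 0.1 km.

479.0 km

WX5: φ = -0.99250°, λ = +4.11750°
SEC6: φ = -4.54083°, λ = +6.56306°
Δφ = -3.5483°,  Δλ = 2.4456°
a = sin²(Δφ/2) + cos φ₁ cos φ₂ sin²(Δλ/2) = 0.001412
c = 2·arcsin(√a) = 0.075182 rad = 4.3076°
d = R·c = 6371 × 0.075182 = 479.0 km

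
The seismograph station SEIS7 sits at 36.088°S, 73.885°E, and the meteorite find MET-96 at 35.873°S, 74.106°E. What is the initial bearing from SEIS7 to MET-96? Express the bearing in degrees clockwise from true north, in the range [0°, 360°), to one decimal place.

Δλ = 0.2210°
y = sin Δλ · cos φ₂ = 0.003126
x = cos φ₁ sin φ₂ − sin φ₁ cos φ₂ cos Δλ = 0.003749
θ = atan2(y, x) = 39.8186° → 39.8186° (mod 360°)

39.8°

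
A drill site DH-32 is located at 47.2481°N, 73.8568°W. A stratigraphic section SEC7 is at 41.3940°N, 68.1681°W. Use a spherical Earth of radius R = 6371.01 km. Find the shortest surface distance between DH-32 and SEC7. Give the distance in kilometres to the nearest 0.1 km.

792.3 km

Δφ = -5.8541°,  Δλ = 5.6887°
a = sin²(Δφ/2) + cos φ₁ cos φ₂ sin²(Δλ/2) = 0.003862
c = 2·arcsin(√a) = 0.124363 rad = 7.1255°
d = R·c = 6371.01 × 0.124363 = 792.3 km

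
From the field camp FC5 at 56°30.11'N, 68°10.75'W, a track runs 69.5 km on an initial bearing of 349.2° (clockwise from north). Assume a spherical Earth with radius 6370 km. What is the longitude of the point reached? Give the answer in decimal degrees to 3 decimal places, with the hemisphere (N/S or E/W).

68.395°W

FC5: φ = +56.50183°, λ = -68.17917°
δ = d/R = 69.5/6370 = 0.010911 rad
φ₂ = arcsin(sin φ₁ cos δ + cos φ₁ sin δ cos θ)
   = arcsin(0.83390·0.99994 + 0.55191·0.01091·0.98229) = 57.11570°
λ₂ = λ₁ + atan2(sin θ sin δ cos φ₁, cos δ − sin φ₁ sin φ₂) = -68.39491°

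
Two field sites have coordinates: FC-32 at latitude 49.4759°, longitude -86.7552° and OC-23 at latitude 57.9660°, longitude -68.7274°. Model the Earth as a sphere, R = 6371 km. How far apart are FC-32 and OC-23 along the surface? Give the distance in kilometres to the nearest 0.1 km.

Δφ = 8.4901°,  Δλ = 18.0278°
a = sin²(Δφ/2) + cos φ₁ cos φ₂ sin²(Δλ/2) = 0.013939
c = 2·arcsin(√a) = 0.236682 rad = 13.5609°
d = R·c = 6371 × 0.236682 = 1507.9 km

1507.9 km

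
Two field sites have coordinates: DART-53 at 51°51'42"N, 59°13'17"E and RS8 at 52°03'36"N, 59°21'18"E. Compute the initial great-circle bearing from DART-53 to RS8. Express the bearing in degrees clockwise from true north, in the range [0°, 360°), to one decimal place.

22.5°

DART-53: φ = +51.86167°, λ = +59.22139°
RS8: φ = +52.06000°, λ = +59.35500°
Δλ = 0.1336°
y = sin Δλ · cos φ₂ = 0.001434
x = cos φ₁ sin φ₂ − sin φ₁ cos φ₂ cos Δλ = 0.003463
θ = atan2(y, x) = 22.4915° → 22.4915° (mod 360°)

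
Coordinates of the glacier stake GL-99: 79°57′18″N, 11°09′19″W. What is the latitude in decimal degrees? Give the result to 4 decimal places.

79.9550°N

79° + 57′/60 + 18″/3600 = 79 + 0.95000 + 0.00500 = 79.9550°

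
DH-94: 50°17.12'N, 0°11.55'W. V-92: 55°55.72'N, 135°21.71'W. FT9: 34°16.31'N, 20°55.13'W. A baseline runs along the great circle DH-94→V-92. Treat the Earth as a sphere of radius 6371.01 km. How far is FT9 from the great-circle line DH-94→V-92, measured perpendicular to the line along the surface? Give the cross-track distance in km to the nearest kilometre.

2379 km

DH-94: φ = +50.28533°, λ = -0.19250°
V-92: φ = +55.92867°, λ = -135.36183°
FT9: φ = +34.27183°, λ = -20.91883°
δ₁₃ = central angle DH-94→FT9 = 0.384400 rad  (haversine)
θ₁₃ = bearing DH-94→FT9 = 231.250°,  θ₁₂ = bearing DH-94→V-92 = 334.683°
dₓₜ = R·arcsin(sin δ₁₃ · sin(θ₁₃ − θ₁₂)) = 6371.01·arcsin(0.37500·sin(-103.433°)) = -2378.664 km
|dₓₜ| = 2378.664 km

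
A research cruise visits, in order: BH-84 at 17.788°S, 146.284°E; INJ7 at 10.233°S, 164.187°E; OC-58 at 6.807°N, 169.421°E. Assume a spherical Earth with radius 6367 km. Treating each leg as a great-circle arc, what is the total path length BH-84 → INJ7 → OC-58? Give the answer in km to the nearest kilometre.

4083 km

BH-84→INJ7: c = 0.330298 rad, d = 2103.01 km
INJ7→OC-58: c = 0.311006 rad, d = 1980.18 km
Total = 2103.01 + 1980.18 = 4083.19 km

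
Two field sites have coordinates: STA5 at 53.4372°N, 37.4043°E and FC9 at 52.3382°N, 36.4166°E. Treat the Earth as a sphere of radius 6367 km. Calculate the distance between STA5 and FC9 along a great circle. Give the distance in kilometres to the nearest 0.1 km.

138.9 km

Δφ = -1.0990°,  Δλ = -0.9877°
a = sin²(Δφ/2) + cos φ₁ cos φ₂ sin²(Δλ/2) = 0.000119
c = 2·arcsin(√a) = 0.021819 rad = 1.2502°
d = R·c = 6367 × 0.021819 = 138.9 km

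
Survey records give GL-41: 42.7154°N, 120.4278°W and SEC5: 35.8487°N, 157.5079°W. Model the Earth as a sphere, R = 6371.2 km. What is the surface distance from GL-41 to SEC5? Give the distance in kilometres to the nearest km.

Δφ = -6.8667°,  Δλ = -37.0801°
a = sin²(Δφ/2) + cos φ₁ cos φ₂ sin²(Δλ/2) = 0.063799
c = 2·arcsin(√a) = 0.510699 rad = 29.2609°
d = R·c = 6371.2 × 0.510699 = 3253.8 km

3254 km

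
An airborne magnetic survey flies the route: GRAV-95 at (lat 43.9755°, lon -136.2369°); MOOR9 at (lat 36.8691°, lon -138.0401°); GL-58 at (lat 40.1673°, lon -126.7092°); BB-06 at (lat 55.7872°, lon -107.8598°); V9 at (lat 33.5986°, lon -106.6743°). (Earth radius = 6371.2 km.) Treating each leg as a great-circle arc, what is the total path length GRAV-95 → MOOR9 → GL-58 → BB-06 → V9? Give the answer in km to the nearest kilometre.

6542 km

GRAV-95→MOOR9: c = 0.126314 rad, d = 804.77 km
MOOR9→GL-58: c = 0.164942 rad, d = 1050.88 km
GL-58→BB-06: c = 0.348088 rad, d = 2217.74 km
BB-06→V9: c = 0.387529 rad, d = 2469.03 km
Total = 804.77 + 1050.88 + 2217.74 + 2469.03 = 6542.41 km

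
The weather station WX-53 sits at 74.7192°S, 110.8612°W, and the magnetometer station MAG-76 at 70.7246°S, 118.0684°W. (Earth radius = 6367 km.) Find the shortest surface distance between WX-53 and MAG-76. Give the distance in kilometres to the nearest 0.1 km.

502.8 km

Δφ = 3.9946°,  Δλ = -7.2072°
a = sin²(Δφ/2) + cos φ₁ cos φ₂ sin²(Δλ/2) = 0.001558
c = 2·arcsin(√a) = 0.078973 rad = 4.5248°
d = R·c = 6367 × 0.078973 = 502.8 km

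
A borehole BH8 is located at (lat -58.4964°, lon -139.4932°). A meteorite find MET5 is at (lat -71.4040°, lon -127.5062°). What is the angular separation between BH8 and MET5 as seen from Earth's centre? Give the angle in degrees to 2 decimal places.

Δφ = -12.9076°,  Δλ = 11.9870°
a = sin²(Δφ/2) + cos φ₁ cos φ₂ sin²(Δλ/2) = 0.014451
c = 2·arcsin(√a) = 0.241008 rad = 13.8087°

13.81°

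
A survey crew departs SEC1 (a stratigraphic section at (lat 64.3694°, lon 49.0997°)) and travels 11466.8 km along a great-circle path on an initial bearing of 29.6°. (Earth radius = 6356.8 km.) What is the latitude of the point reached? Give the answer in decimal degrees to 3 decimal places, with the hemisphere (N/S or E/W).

9.074°N

δ = d/R = 11466.8/6356.8 = 1.803864 rad
φ₂ = arcsin(sin φ₁ cos δ + cos φ₁ sin δ cos θ)
   = arcsin(0.90160·-0.23096 + 0.43257·0.97296·0.86949) = 9.07396°
λ₂ = λ₁ + atan2(sin θ sin δ cos φ₁, cos δ − sin φ₁ sin φ₂) = -160.02273°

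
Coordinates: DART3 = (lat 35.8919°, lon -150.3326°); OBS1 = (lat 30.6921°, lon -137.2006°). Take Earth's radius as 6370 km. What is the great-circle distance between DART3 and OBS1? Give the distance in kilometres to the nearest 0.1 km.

1348.8 km

Δφ = -5.1998°,  Δλ = 13.1320°
a = sin²(Δφ/2) + cos φ₁ cos φ₂ sin²(Δλ/2) = 0.011167
c = 2·arcsin(√a) = 0.211739 rad = 12.1318°
d = R·c = 6370 × 0.211739 = 1348.8 km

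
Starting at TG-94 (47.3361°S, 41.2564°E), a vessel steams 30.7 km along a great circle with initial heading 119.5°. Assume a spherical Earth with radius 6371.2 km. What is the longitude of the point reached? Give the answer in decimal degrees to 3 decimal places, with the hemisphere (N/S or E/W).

δ = d/R = 30.7/6371.2 = 0.004819 rad
φ₂ = arcsin(sin φ₁ cos δ + cos φ₁ sin δ cos θ)
   = arcsin(-0.73534·0.99999 + 0.67770·0.00482·-0.49242) = -47.47150°
λ₂ = λ₁ + atan2(sin θ sin δ cos φ₁, cos δ − sin φ₁ sin φ₂) = 41.61188°

41.612°E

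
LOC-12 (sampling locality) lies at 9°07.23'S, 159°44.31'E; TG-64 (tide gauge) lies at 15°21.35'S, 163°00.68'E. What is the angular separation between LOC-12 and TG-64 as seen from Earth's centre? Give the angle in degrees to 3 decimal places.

LOC-12: φ = -9.12050°, λ = +159.73850°
TG-64: φ = -15.35583°, λ = +163.01133°
Δφ = -6.2353°,  Δλ = 3.2728°
a = sin²(Δφ/2) + cos φ₁ cos φ₂ sin²(Δλ/2) = 0.003734
c = 2·arcsin(√a) = 0.122295 rad = 7.0070°

7.007°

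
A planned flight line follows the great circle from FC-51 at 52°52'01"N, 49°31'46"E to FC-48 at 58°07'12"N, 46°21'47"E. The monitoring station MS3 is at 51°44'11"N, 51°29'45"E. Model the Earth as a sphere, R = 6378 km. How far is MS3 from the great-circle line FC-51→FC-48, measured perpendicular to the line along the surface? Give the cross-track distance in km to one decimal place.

FC-51: φ = +52.86694°, λ = +49.52944°
FC-48: φ = +58.12000°, λ = +46.36306°
MS3: φ = +51.73639°, λ = +51.49583°
δ₁₃ = central angle FC-51→MS3 = 0.028804 rad  (haversine)
θ₁₃ = bearing FC-51→MS3 = 132.454°,  θ₁₂ = bearing FC-51→FC-48 = 342.442°
dₓₜ = R·arcsin(sin δ₁₃ · sin(θ₁₃ − θ₁₂)) = 6378·arcsin(0.02880·sin(-209.989°)) = 91.815 km
|dₓₜ| = 91.815 km

91.8 km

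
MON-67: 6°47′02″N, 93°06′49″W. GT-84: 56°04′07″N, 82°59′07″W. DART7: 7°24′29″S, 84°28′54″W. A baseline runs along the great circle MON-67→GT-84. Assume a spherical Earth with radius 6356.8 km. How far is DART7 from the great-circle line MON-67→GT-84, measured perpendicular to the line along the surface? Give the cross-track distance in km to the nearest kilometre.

MON-67: φ = +6.78389°, λ = -93.11361°
GT-84: φ = +56.06861°, λ = -82.98528°
DART7: φ = -7.40806°, λ = -84.48167°
δ₁₃ = central angle MON-67→DART7 = 0.289713 rad  (haversine)
θ₁₃ = bearing MON-67→DART7 = 148.602°,  θ₁₂ = bearing MON-67→GT-84 = 7.369°
dₓₜ = R·arcsin(sin δ₁₃ · sin(θ₁₃ − θ₁₂)) = 6356.8·arcsin(0.28568·sin(141.232°)) = 1143.263 km
|dₓₜ| = 1143.263 km

1143 km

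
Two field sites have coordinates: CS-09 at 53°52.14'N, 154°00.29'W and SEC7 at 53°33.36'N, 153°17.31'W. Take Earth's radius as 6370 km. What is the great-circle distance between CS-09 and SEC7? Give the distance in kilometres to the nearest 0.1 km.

58.6 km

CS-09: φ = +53.86900°, λ = -154.00483°
SEC7: φ = +53.55600°, λ = -153.28850°
Δφ = -0.3130°,  Δλ = 0.7163°
a = sin²(Δφ/2) + cos φ₁ cos φ₂ sin²(Δλ/2) = 0.000021
c = 2·arcsin(√a) = 0.009197 rad = 0.5270°
d = R·c = 6370 × 0.009197 = 58.6 km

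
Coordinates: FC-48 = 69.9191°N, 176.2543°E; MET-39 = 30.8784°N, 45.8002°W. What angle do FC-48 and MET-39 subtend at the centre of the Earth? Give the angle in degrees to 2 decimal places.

74.74°

Δφ = -39.0407°,  Δλ = 137.9455°
a = sin²(Δφ/2) + cos φ₁ cos φ₂ sin²(Δλ/2) = 0.368392
c = 2·arcsin(√a) = 1.304442 rad = 74.7390°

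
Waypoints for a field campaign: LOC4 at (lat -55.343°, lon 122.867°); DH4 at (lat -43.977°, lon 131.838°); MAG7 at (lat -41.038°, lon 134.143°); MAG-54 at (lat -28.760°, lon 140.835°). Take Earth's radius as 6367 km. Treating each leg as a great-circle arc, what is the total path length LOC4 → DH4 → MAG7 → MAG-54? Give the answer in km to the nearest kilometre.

LOC4→DH4: c = 0.222348 rad, d = 1415.69 km
DH4→MAG7: c = 0.059245 rad, d = 377.21 km
MAG7→MAG-54: c = 0.234536 rad, d = 1493.29 km
Total = 1415.69 + 377.21 + 1493.29 = 3286.19 km

3286 km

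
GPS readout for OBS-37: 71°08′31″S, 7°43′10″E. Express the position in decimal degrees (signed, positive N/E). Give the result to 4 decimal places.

lat: 71.1419° S → -71.1419°
lon: 7.7194° E → +7.7194°

-71.1419°, +7.7194°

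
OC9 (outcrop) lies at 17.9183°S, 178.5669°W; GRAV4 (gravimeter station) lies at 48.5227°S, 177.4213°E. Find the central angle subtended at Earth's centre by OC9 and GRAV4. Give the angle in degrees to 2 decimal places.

Δφ = -30.6044°,  Δλ = -4.0118°
a = sin²(Δφ/2) + cos φ₁ cos φ₂ sin²(Δλ/2) = 0.070421
c = 2·arcsin(√a) = 0.537173 rad = 30.7777°

30.78°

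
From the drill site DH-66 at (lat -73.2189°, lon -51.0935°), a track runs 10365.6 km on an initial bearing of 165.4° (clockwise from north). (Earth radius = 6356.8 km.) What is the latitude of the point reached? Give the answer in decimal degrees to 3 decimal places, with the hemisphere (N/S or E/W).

12.805°S

δ = d/R = 10365.6/6356.8 = 1.630632 rad
φ₂ = arcsin(sin φ₁ cos δ + cos φ₁ sin δ cos θ)
   = arcsin(-0.95741·-0.05980 + 0.28872·0.99821·-0.96771) = -12.80537°
λ₂ = λ₁ + atan2(sin θ sin δ cos φ₁, cos δ − sin φ₁ sin φ₂) = 113.95294°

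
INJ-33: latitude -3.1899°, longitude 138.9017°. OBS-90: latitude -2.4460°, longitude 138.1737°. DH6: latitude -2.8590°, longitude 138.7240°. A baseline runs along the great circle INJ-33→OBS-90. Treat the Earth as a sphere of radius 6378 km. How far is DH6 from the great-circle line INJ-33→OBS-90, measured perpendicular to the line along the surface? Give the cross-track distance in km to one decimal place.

11.6 km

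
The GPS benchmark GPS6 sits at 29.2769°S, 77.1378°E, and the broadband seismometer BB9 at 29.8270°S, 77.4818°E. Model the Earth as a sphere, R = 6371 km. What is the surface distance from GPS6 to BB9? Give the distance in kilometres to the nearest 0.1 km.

Δφ = -0.5501°,  Δλ = 0.3440°
a = sin²(Δφ/2) + cos φ₁ cos φ₂ sin²(Δλ/2) = 0.000030
c = 2·arcsin(√a) = 0.010930 rad = 0.6262°
d = R·c = 6371 × 0.010930 = 69.6 km

69.6 km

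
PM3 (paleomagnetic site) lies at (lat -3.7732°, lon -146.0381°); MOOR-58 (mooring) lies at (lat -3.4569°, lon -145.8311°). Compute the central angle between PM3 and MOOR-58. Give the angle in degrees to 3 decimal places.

0.378°

Δφ = 0.3163°,  Δλ = 0.2070°
a = sin²(Δφ/2) + cos φ₁ cos φ₂ sin²(Δλ/2) = 0.000011
c = 2·arcsin(√a) = 0.006594 rad = 0.3778°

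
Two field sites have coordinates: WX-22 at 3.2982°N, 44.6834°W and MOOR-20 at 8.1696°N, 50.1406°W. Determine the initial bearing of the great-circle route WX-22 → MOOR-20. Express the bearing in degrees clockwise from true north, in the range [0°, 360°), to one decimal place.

312.1°

Δλ = -5.4572°
y = sin Δλ · cos φ₂ = -0.094137
x = cos φ₁ sin φ₂ − sin φ₁ cos φ₂ cos Δλ = 0.085178
θ = atan2(y, x) = -47.8604° → 312.1396° (mod 360°)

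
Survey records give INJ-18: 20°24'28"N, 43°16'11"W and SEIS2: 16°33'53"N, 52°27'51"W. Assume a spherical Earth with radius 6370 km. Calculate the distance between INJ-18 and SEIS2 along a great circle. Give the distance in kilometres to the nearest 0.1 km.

1059.1 km

INJ-18: φ = +20.40778°, λ = -43.26972°
SEIS2: φ = +16.56472°, λ = -52.46417°
Δφ = -3.8431°,  Δλ = -9.1944°
a = sin²(Δφ/2) + cos φ₁ cos φ₂ sin²(Δλ/2) = 0.006895
c = 2·arcsin(√a) = 0.166268 rad = 9.5264°
d = R·c = 6370 × 0.166268 = 1059.1 km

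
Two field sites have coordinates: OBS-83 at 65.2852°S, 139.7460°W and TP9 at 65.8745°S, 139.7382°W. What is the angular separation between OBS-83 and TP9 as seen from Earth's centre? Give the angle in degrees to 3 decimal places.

0.589°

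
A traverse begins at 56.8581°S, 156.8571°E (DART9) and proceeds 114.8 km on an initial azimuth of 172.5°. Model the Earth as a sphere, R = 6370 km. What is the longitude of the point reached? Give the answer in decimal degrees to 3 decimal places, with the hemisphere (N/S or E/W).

δ = d/R = 114.8/6370 = 0.018022 rad
φ₂ = arcsin(sin φ₁ cos δ + cos φ₁ sin δ cos θ)
   = arcsin(-0.83732·0.99984 + 0.54671·0.01802·-0.99144) = -57.88160°
λ₂ = λ₁ + atan2(sin θ sin δ cos φ₁, cos δ − sin φ₁ sin φ₂) = 157.11059°

157.111°E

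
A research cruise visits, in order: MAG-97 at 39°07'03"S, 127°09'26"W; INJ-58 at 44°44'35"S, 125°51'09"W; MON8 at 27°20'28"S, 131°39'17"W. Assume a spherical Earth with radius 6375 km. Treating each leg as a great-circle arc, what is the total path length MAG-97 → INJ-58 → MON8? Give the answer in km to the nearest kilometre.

2639 km

MAG-97: φ = -39.11750°, λ = -127.15722°
INJ-58: φ = -44.74306°, λ = -125.85250°
MON8: φ = -27.34111°, λ = -131.65472°
MAG-97→INJ-58: c = 0.099631 rad, d = 635.15 km
INJ-58→MON8: c = 0.314349 rad, d = 2003.98 km
Total = 635.15 + 2003.98 = 2639.13 km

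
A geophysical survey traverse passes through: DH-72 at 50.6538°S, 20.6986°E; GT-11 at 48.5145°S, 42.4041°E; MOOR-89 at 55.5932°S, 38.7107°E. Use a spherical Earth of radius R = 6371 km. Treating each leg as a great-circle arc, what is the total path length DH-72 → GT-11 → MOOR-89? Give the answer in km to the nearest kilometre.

2403 km

DH-72→GT-11: c = 0.247512 rad, d = 1576.90 km
GT-11→MOOR-89: c = 0.129703 rad, d = 826.34 km
Total = 1576.90 + 826.34 = 2403.24 km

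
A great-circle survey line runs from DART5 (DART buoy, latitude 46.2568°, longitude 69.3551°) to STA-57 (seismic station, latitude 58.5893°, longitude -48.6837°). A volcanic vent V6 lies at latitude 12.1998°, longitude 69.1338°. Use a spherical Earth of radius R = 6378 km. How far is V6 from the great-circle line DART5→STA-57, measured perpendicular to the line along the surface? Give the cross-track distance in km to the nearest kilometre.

1885 km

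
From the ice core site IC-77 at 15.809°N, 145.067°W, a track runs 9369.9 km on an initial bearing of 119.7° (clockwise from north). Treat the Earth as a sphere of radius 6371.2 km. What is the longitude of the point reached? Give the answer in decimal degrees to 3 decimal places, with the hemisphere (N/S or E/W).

δ = d/R = 9369.9/6371.2 = 1.470665 rad
φ₂ = arcsin(sin φ₁ cos δ + cos φ₁ sin δ cos θ)
   = arcsin(0.27243·0.09996 + 0.96218·0.99499·-0.49546) = -26.55757°
λ₂ = λ₁ + atan2(sin θ sin δ cos φ₁, cos δ − sin φ₁ sin φ₂) = -69.99908°

69.999°W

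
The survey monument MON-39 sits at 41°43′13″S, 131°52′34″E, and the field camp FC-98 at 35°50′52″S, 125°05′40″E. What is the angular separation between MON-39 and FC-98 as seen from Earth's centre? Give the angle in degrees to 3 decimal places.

7.896°

MON-39: φ = -41.72028°, λ = +131.87611°
FC-98: φ = -35.84778°, λ = +125.09444°
Δφ = 5.8725°,  Δλ = -6.7817°
a = sin²(Δφ/2) + cos φ₁ cos φ₂ sin²(Δλ/2) = 0.004741
c = 2·arcsin(√a) = 0.137812 rad = 7.8960°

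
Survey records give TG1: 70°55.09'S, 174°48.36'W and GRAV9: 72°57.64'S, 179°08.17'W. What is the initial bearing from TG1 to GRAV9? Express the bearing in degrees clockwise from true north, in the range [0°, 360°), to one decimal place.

211.3°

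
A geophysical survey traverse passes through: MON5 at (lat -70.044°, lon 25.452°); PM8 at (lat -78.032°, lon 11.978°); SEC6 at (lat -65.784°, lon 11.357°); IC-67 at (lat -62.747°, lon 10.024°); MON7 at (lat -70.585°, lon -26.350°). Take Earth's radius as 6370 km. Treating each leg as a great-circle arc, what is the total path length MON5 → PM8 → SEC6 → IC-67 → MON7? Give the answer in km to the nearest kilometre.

MON5→PM8: c = 0.152797 rad, d = 973.32 km
PM8→SEC6: c = 0.213791 rad, d = 1361.85 km
SEC6→IC-67: c = 0.053957 rad, d = 343.70 km
IC-67→MON7: c = 0.280200 rad, d = 1784.87 km
Total = 973.32 + 1361.85 + 343.70 + 1784.87 = 4463.75 km

4464 km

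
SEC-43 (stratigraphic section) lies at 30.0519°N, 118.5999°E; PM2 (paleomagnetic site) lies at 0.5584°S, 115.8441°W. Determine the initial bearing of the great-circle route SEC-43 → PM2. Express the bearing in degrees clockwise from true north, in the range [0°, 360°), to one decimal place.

70.8°

Δλ = 125.5560°
y = sin Δλ · cos φ₂ = 0.813509
x = cos φ₁ sin φ₂ − sin φ₁ cos φ₂ cos Δλ = 0.282756
θ = atan2(y, x) = 70.8338° → 70.8338° (mod 360°)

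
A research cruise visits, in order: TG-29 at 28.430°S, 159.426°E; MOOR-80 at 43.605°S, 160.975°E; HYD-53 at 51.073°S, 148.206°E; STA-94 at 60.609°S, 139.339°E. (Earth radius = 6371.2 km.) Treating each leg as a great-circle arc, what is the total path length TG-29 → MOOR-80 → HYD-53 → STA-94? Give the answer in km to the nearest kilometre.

4155 km

TG-29→MOOR-80: c = 0.265741 rad, d = 1693.09 km
MOOR-80→HYD-53: c = 0.198996 rad, d = 1267.84 km
HYD-53→STA-94: c = 0.187376 rad, d = 1193.81 km
Total = 1693.09 + 1267.84 + 1193.81 = 4154.75 km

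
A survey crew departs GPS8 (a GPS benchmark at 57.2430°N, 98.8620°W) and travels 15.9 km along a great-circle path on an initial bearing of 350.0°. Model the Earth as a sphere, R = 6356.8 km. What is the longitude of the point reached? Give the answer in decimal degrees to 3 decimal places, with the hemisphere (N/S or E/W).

δ = d/R = 15.9/6356.8 = 0.002501 rad
φ₂ = arcsin(sin φ₁ cos δ + cos φ₁ sin δ cos θ)
   = arcsin(0.84097·1.00000 + 0.54108·0.00250·0.98481) = 57.38413°
λ₂ = λ₁ + atan2(sin θ sin δ cos φ₁, cos δ − sin φ₁ sin φ₂) = -98.90817°

98.908°W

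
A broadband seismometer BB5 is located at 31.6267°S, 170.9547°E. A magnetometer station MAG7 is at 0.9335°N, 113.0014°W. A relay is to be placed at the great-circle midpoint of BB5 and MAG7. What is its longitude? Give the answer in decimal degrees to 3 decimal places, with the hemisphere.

147.437°W

Bx = cos φ₂ cos Δλ = 0.241146,  By = cos φ₂ sin Δλ = 0.970352
φₘ = atan2(sin φ₁ + sin φ₂, √((cos φ₁ + Bx)² + By²)) = -19.17235°
λₘ = λ₁ + atan2(By, cos φ₁ + Bx) = -147.43737°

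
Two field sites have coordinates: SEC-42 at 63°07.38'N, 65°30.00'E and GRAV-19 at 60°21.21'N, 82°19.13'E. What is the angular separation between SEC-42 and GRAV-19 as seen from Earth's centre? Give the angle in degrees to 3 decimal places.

8.402°

SEC-42: φ = +63.12300°, λ = +65.50000°
GRAV-19: φ = +60.35350°, λ = +82.31883°
Δφ = -2.7695°,  Δλ = 16.8188°
a = sin²(Δφ/2) + cos φ₁ cos φ₂ sin²(Δλ/2) = 0.005367
c = 2·arcsin(√a) = 0.146647 rad = 8.4023°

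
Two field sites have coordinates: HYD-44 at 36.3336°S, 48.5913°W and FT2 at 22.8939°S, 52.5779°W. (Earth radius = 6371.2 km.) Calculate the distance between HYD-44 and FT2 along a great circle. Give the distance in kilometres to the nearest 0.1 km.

1542.9 km

Δφ = 13.4397°,  Δλ = -3.9866°
a = sin²(Δφ/2) + cos φ₁ cos φ₂ sin²(Δλ/2) = 0.014590
c = 2·arcsin(√a) = 0.242172 rad = 13.8754°
d = R·c = 6371.2 × 0.242172 = 1542.9 km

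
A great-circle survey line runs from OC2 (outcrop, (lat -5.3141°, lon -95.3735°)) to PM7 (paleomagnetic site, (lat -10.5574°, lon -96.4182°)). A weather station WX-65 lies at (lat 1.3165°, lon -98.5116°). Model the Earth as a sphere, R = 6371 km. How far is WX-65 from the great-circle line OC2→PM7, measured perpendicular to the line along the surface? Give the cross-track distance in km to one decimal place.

δ₁₃ = central angle OC2→WX-65 = 0.128005 rad  (haversine)
θ₁₃ = bearing OC2→WX-65 = 334.614°,  θ₁₂ = bearing OC2→PM7 = 191.095°
dₓₜ = R·arcsin(sin δ₁₃ · sin(θ₁₃ − θ₁₂)) = 6371·arcsin(0.12766·sin(143.519°)) = 484.018 km
|dₓₜ| = 484.018 km

484.0 km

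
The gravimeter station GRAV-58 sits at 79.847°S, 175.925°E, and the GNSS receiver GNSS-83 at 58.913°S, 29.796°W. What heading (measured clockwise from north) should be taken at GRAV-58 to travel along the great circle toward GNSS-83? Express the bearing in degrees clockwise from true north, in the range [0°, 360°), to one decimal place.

159.8°

Δλ = 154.2790°
y = sin Δλ · cos φ₂ = 0.224086
x = cos φ₁ sin φ₂ − sin φ₁ cos φ₂ cos Δλ = -0.608856
θ = atan2(y, x) = 159.7942° → 159.7942° (mod 360°)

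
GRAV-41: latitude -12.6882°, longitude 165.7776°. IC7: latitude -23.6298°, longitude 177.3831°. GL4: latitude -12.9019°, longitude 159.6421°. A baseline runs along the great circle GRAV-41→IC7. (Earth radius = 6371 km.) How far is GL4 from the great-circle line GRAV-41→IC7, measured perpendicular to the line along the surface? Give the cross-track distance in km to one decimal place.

δ₁₃ = central angle GRAV-41→GL4 = 0.104490 rad  (haversine)
θ₁₃ = bearing GRAV-41→GL4 = 267.276°,  θ₁₂ = bearing GRAV-41→IC7 = 136.457°
dₓₜ = R·arcsin(sin δ₁₃ · sin(θ₁₃ − θ₁₂)) = 6371·arcsin(0.10430·sin(130.820°)) = 503.392 km
|dₓₜ| = 503.392 km

503.4 km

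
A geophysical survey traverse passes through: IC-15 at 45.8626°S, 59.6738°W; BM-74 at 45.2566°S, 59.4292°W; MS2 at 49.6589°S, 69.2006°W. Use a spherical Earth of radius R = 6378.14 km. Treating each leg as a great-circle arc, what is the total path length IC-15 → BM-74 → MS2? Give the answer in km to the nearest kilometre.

953 km

IC-15→BM-74: c = 0.010991 rad, d = 70.10 km
BM-74→MS2: c = 0.138393 rad, d = 882.69 km
Total = 70.10 + 882.69 = 952.79 km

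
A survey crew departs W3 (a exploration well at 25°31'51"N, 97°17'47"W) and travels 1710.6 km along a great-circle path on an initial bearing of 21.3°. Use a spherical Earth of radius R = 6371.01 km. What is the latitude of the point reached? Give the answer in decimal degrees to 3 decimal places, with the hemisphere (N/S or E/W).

W3: φ = +25.53083°, λ = -97.29639°
δ = d/R = 1710.6/6371.01 = 0.268497 rad
φ₂ = arcsin(sin φ₁ cos δ + cos φ₁ sin δ cos θ)
   = arcsin(0.43100·0.96417 + 0.90235·0.26528·0.93169) = 39.68615°
λ₂ = λ₁ + atan2(sin θ sin δ cos φ₁, cos δ − sin φ₁ sin φ₂) = -90.10287°

39.686°N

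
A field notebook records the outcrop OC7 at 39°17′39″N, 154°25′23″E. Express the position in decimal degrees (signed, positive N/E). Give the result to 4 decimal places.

lat: 39.2942° N → +39.2942°
lon: 154.4231° E → +154.4231°

+39.2942°, +154.4231°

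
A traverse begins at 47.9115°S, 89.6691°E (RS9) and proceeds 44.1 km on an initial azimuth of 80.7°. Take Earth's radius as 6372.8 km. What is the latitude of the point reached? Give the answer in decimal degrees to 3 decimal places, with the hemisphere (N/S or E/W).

δ = d/R = 44.1/6372.8 = 0.006920 rad
φ₂ = arcsin(sin φ₁ cos δ + cos φ₁ sin δ cos θ)
   = arcsin(-0.74211·0.99998 + 0.67028·0.00692·0.16160) = -47.84595°
λ₂ = λ₁ + atan2(sin θ sin δ cos φ₁, cos δ − sin φ₁ sin φ₂) = 90.25212°

47.846°S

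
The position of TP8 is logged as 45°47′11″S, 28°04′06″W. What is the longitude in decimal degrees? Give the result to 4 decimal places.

28° + 4′/60 + 6″/3600 = 28 + 0.06667 + 0.00167 = 28.0683°

28.0683°W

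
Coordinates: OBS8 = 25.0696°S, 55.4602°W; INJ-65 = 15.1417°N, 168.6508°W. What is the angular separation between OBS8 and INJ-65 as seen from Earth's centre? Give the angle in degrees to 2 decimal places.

117.06°

Δφ = 40.2113°,  Δλ = -113.1906°
a = sin²(Δφ/2) + cos φ₁ cos φ₂ sin²(Δλ/2) = 0.727494
c = 2·arcsin(√a) = 2.043156 rad = 117.0642°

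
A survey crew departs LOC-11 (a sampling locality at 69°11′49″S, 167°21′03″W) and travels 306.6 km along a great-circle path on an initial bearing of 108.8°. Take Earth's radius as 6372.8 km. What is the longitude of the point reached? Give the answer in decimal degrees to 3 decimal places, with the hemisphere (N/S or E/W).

LOC-11: φ = -69.19694°, λ = -167.35083°
δ = d/R = 306.6/6372.8 = 0.048111 rad
φ₂ = arcsin(sin φ₁ cos δ + cos φ₁ sin δ cos θ)
   = arcsin(-0.93481·0.99884 + 0.35516·0.04809·-0.32227) = -69.92255°
λ₂ = λ₁ + atan2(sin θ sin δ cos φ₁, cos δ − sin φ₁ sin φ₂) = -159.72993°

159.730°W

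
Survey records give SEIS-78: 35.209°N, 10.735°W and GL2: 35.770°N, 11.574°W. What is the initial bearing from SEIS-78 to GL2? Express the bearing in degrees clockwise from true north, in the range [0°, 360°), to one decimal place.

309.6°

Δλ = -0.8390°
y = sin Δλ · cos φ₂ = -0.011881
x = cos φ₁ sin φ₂ − sin φ₁ cos φ₂ cos Δλ = 0.009841
θ = atan2(y, x) = -50.3636° → 309.6364° (mod 360°)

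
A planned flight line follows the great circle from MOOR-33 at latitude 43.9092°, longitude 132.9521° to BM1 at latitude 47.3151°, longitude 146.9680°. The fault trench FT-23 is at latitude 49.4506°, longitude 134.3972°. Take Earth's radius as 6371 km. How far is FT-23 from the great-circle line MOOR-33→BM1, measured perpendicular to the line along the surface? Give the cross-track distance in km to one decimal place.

δ₁₃ = central angle MOOR-33→FT-23 = 0.098246 rad  (haversine)
θ₁₃ = bearing MOOR-33→FT-23 = 9.622°,  θ₁₂ = bearing MOOR-33→BM1 = 65.912°
dₓₜ = R·arcsin(sin δ₁₃ · sin(θ₁₃ − θ₁₂)) = 6371·arcsin(0.09809·sin(-56.290°)) = -520.425 km
|dₓₜ| = 520.425 km

520.4 km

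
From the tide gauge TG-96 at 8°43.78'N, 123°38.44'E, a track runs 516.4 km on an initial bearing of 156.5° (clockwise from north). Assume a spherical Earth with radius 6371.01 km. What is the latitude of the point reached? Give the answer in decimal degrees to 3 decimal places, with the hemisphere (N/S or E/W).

4.467°N

TG-96: φ = +8.72967°, λ = +123.64067°
δ = d/R = 516.4/6371.01 = 0.081055 rad
φ₂ = arcsin(sin φ₁ cos δ + cos φ₁ sin δ cos θ)
   = arcsin(0.15177·0.99672 + 0.98842·0.08097·-0.91706) = 4.46694°
λ₂ = λ₁ + atan2(sin θ sin δ cos φ₁, cos δ − sin φ₁ sin φ₂) = 125.49643°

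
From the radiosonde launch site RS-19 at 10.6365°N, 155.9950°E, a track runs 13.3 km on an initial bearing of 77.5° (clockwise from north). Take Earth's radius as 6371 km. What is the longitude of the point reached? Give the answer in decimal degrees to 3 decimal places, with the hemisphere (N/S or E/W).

δ = d/R = 13.3/6371 = 0.002088 rad
φ₂ = arcsin(sin φ₁ cos δ + cos φ₁ sin δ cos θ)
   = arcsin(0.18458·1.00000 + 0.98282·0.00209·0.21644) = 10.66237°
λ₂ = λ₁ + atan2(sin θ sin δ cos φ₁, cos δ − sin φ₁ sin φ₂) = 156.11383°

156.114°E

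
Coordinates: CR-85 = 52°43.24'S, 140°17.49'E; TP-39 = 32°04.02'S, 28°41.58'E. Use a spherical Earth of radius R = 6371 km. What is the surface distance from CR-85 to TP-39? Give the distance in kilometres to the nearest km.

CR-85: φ = -52.72067°, λ = +140.29150°
TP-39: φ = -32.06700°, λ = +28.69300°
Δφ = 20.6537°,  Δλ = -111.5985°
a = sin²(Δφ/2) + cos φ₁ cos φ₂ sin²(Δλ/2) = 0.383250
c = 2·arcsin(√a) = 1.335121 rad = 76.4968°
d = R·c = 6371 × 1.335121 = 8506.1 km

8506 km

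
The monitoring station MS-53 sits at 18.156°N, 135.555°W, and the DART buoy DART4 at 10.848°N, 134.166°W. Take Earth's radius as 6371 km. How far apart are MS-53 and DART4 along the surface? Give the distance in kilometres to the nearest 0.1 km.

Δφ = -7.3080°,  Δλ = 1.3890°
a = sin²(Δφ/2) + cos φ₁ cos φ₂ sin²(Δλ/2) = 0.004199
c = 2·arcsin(√a) = 0.129687 rad = 7.4305°
d = R·c = 6371 × 0.129687 = 826.2 km

826.2 km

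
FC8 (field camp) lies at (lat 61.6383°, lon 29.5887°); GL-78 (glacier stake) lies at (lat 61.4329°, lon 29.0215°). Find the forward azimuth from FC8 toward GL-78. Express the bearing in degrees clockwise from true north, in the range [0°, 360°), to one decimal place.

233.0°

Δλ = -0.5672°
y = sin Δλ · cos φ₂ = -0.004734
x = cos φ₁ sin φ₂ − sin φ₁ cos φ₂ cos Δλ = -0.003564
θ = atan2(y, x) = -126.9780° → 233.0220° (mod 360°)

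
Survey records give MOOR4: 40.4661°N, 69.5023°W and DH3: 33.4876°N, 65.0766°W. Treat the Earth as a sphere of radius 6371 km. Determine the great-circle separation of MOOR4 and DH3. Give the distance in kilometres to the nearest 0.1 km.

869.6 km

Δφ = -6.9785°,  Δλ = 4.4257°
a = sin²(Δφ/2) + cos φ₁ cos φ₂ sin²(Δλ/2) = 0.004650
c = 2·arcsin(√a) = 0.136489 rad = 7.8202°
d = R·c = 6371 × 0.136489 = 869.6 km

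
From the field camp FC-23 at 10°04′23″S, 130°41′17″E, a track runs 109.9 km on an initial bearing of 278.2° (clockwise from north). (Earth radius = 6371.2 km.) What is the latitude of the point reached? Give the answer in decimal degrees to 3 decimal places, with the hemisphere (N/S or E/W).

9.931°S

FC-23: φ = -10.07306°, λ = +130.68806°
δ = d/R = 109.9/6371.2 = 0.017249 rad
φ₂ = arcsin(sin φ₁ cos δ + cos φ₁ sin δ cos θ)
   = arcsin(-0.17490·0.99985 + 0.98459·0.01725·0.14263) = -9.93062°
λ₂ = λ₁ + atan2(sin θ sin δ cos φ₁, cos δ − sin φ₁ sin φ₂) = 129.69496°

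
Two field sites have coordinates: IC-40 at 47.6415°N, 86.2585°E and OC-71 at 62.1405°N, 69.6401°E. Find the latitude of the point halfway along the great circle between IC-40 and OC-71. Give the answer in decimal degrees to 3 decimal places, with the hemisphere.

Bx = cos φ₂ cos Δλ = 0.447786,  By = cos φ₂ sin Δλ = -0.133647
φₘ = atan2(sin φ₁ + sin φ₂, √((cos φ₁ + Bx)² + By²)) = 55.16559°
λₘ = λ₁ + atan2(By, cos φ₁ + Bx) = 79.46302°

55.166°N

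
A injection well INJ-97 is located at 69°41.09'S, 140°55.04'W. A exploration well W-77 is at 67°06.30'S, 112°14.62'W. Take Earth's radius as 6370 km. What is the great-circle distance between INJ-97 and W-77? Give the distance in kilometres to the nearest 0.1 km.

1196.1 km

INJ-97: φ = -69.68483°, λ = -140.91733°
W-77: φ = -67.10500°, λ = -112.24367°
Δφ = 2.5798°,  Δλ = 28.6737°
a = sin²(Δφ/2) + cos φ₁ cos φ₂ sin²(Δλ/2) = 0.008789
c = 2·arcsin(√a) = 0.187773 rad = 10.7586°
d = R·c = 6370 × 0.187773 = 1196.1 km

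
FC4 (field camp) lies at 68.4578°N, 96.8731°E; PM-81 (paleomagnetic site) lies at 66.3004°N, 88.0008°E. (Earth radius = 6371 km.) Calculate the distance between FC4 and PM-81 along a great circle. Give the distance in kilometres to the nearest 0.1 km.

Δφ = -2.1574°,  Δλ = -8.8723°
a = sin²(Δφ/2) + cos φ₁ cos φ₂ sin²(Δλ/2) = 0.001237
c = 2·arcsin(√a) = 0.070367 rad = 4.0318°
d = R·c = 6371 × 0.070367 = 448.3 km

448.3 km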